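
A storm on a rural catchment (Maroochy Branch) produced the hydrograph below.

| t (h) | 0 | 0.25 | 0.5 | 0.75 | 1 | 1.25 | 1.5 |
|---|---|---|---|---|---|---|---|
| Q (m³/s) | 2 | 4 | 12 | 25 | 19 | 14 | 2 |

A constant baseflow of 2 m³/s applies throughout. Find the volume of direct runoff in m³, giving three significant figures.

Direct-runoff ordinates (Q − Q_b): 0.0, 2.0, 10.0, 23.0, 17.0, 12.0, 0.0 m³/s.
ΣQ_DR = 64.00 m³/s.
With Δt = 0.25 h = 900 s, V = ΣQ_DR · Δt = 64.00 × 900 = 57600 m³.

V ≈ 57600 m³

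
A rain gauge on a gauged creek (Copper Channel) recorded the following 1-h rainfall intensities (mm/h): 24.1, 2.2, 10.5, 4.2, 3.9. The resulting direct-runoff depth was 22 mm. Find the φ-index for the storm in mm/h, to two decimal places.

φ ≈ 6.30 mm/h

Only the 2 blocks with intensity above φ contribute runoff: 24.1, 10.5 mm/h.
Σ(I−φ)·Δt = d  ⇒  (24.1+10.5 − 2φ)·1 = 22
φ = (34.60 − 22/1) / 2 = 6.30 mm/h.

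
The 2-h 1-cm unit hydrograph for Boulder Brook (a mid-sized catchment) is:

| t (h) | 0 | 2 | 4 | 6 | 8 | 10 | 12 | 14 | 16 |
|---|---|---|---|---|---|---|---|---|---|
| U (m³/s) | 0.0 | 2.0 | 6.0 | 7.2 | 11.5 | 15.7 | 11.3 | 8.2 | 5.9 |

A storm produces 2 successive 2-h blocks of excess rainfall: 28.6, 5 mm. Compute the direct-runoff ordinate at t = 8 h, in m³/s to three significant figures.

Q ≈ 36.5 m³/s

By discrete convolution, Q_j = Σ (P_i / 10 mm) · U_{j−i}.
At t = 8 h (j=4): Q = (28.6/10)·11.5 + (5/10)·7.2 = 36.5 m³/s.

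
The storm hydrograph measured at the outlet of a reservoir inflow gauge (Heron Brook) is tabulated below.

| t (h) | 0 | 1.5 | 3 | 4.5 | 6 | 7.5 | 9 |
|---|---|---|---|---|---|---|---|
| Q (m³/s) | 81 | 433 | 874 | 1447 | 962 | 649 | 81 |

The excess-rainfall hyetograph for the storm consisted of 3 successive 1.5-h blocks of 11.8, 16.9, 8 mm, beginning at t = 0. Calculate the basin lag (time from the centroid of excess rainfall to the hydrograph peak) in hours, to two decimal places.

Centroid of excess rainfall: t_c = Σ P_i·t̄_i / ΣP_i = 2.0947 h (block centres at 0.75, 2.25, 3.75 h).
Hydrograph peak occurs at t = 4.5 h, so basin lag t_L = 4.5 − 2.0947 = 2.41 h.

t_L ≈ 2.41 h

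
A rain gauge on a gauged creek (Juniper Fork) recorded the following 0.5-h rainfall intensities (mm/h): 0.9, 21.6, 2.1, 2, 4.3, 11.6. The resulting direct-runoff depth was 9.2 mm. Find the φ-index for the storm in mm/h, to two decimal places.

Only the 2 blocks with intensity above φ contribute runoff: 21.6, 11.6 mm/h.
Σ(I−φ)·Δt = d  ⇒  (21.6+11.6 − 2φ)·0.5 = 9.2
φ = (33.20 − 9.2/0.5) / 2 = 7.40 mm/h.

φ ≈ 7.40 mm/h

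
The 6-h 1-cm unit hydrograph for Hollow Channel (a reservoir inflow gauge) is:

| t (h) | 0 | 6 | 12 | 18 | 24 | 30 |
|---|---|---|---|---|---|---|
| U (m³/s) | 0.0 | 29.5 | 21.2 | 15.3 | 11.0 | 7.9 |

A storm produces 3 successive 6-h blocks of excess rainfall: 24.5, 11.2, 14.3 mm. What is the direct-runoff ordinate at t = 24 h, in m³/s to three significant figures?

By discrete convolution, Q_j = Σ (P_i / 10 mm) · U_{j−i}.
At t = 24 h (j=4): Q = (24.5/10)·11.0 + (11.2/10)·15.3 + (14.3/10)·21.2 = 74.4 m³/s.

Q ≈ 74.4 m³/s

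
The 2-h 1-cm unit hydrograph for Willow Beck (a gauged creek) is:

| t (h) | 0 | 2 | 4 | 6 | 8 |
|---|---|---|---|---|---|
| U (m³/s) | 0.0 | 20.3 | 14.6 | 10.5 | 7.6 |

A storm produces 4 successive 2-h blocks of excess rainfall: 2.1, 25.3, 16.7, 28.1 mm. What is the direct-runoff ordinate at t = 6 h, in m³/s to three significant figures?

Q ≈ 73.0 m³/s

By discrete convolution, Q_j = Σ (P_i / 10 mm) · U_{j−i}.
At t = 6 h (j=3): Q = (2.1/10)·10.5 + (25.3/10)·14.6 + (16.7/10)·20.3 + (28.1/10)·0.0 = 73.0 m³/s.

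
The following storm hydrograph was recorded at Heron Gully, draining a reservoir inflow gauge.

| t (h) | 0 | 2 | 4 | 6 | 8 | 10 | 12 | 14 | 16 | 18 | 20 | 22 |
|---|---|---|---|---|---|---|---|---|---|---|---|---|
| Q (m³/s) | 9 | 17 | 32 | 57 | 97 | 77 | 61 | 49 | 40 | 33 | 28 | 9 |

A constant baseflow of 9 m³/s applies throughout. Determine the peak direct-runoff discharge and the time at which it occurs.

Q_p = 88.0 m³/s at t = 8 h

Subtracting baseflow gives direct-runoff ordinates: 0.0, 8.0, 23.0, 48.0, 88.0, 68.0, 52.0, 40.0, 31.0, 24.0, 19.0, 0.0 m³/s.
The maximum is 88.0 m³/s, occurring at the reading for t = 8 h.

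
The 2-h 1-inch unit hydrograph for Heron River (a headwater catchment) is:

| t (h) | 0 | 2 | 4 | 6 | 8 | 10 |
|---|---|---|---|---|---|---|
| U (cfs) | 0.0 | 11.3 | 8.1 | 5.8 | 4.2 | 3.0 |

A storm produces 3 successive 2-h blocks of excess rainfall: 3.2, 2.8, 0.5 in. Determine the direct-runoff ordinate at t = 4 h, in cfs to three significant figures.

By discrete convolution, Q_j = Σ (P_i / 1 in) · U_{j−i}.
At t = 4 h (j=2): Q = (3.2/1)·8.1 + (2.8/1)·11.3 + (0.5/1)·0.0 = 57.6 cfs.

Q ≈ 57.6 cfs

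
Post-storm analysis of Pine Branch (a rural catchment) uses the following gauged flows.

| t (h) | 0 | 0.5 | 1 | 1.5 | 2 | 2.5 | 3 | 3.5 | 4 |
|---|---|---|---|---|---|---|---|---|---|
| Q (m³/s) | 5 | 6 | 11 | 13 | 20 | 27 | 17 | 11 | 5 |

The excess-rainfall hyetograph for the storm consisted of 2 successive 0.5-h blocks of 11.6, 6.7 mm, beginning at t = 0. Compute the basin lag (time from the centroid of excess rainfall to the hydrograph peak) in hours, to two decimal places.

t_L ≈ 2.07 h

Centroid of excess rainfall: t_c = Σ P_i·t̄_i / ΣP_i = 0.4331 h (block centres at 0.25, 0.75 h).
Hydrograph peak occurs at t = 2.5 h, so basin lag t_L = 2.5 − 0.4331 = 2.07 h.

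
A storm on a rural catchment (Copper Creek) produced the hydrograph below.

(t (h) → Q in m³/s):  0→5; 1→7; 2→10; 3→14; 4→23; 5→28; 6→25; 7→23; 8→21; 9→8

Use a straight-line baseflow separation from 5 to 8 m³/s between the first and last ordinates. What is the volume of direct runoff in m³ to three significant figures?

V ≈ 3.56 × 10^5 m³

Direct-runoff ordinates (Q − Q_b): 0.00, 1.67, 4.33, 8.00, 16.67, 21.33, 18.00, 15.67, 13.33, 0.00 m³/s.
ΣQ_DR = 99.00 m³/s.
With Δt = 1 h = 3600 s, V = ΣQ_DR · Δt = 99.00 × 3600 = 3.56 × 10^5 m³.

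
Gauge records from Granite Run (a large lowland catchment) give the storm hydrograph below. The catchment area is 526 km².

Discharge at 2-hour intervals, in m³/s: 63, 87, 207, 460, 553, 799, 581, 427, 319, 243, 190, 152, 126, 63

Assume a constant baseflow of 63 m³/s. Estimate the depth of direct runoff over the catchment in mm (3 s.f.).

Direct runoff: 0.0, 24.0, 144.0, 397.0, 490.0, 736.0, 518.0, 364.0, 256.0, 180.0, 127.0, 89.0, 63.0, 0.0 m³/s; ΣQ_DR = 3388 m³/s.
V = ΣQ_DR · Δt = 3388 × 7200 s = 2.439 × 10^7 m³.
Over A = 526 km², depth = V / A = 46.4 mm.

d ≈ 46.4 mm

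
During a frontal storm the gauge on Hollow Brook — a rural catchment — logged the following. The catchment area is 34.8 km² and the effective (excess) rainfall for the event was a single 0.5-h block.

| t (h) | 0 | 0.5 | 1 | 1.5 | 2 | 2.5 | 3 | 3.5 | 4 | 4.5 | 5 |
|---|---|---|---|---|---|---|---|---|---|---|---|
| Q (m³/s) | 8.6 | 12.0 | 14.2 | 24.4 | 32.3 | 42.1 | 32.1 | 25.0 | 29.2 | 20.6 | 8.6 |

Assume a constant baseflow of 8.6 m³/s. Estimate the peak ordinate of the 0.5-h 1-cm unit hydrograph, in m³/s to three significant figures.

U_p ≈ 41.9 m³/s

Direct runoff: 0.0, 3.4, 5.6, 15.8, 23.7, 33.5, 23.5, 16.4, 20.6, 12.0, 0.0 m³/s; ΣQ_DR = 154.5 m³/s, peak = 33.5 m³/s.
Runoff depth d = ΣQ_DR·Δt / A = 154.5 × 1800 / (34.8 km²) = 7.991 mm.
The 1-cm UH is the DRH scaled by (10 mm)/d, so U_p = 33.5 × 10/7.991 = 41.9 m³/s.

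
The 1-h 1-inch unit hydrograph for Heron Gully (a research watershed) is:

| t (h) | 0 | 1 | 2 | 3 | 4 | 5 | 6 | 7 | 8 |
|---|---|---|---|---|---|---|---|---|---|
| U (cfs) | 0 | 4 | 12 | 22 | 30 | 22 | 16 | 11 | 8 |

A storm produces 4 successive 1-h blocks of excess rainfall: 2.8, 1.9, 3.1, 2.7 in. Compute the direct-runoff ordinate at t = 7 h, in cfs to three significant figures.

By discrete convolution, Q_j = Σ (P_i / 1 in) · U_{j−i}.
At t = 7 h (j=7): Q = (2.8/1)·11 + (1.9/1)·16 + (3.1/1)·22 + (2.7/1)·30 = 210 cfs.

Q ≈ 210 cfs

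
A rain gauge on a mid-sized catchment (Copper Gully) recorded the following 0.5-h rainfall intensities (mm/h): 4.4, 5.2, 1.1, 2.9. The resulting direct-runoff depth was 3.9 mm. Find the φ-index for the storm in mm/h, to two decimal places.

Only the 3 blocks with intensity above φ contribute runoff: 4.4, 5.2, 2.9 mm/h.
Σ(I−φ)·Δt = d  ⇒  (4.4+5.2+2.9 − 3φ)·0.5 = 3.9
φ = (12.50 − 3.9/0.5) / 3 = 1.57 mm/h.

φ ≈ 1.57 mm/h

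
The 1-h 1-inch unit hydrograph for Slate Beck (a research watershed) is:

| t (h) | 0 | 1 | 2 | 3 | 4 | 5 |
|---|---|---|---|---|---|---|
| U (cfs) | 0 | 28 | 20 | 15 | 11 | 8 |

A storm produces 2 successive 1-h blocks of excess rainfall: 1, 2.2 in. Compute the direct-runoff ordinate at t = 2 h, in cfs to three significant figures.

Q ≈ 81.6 cfs

By discrete convolution, Q_j = Σ (P_i / 1 in) · U_{j−i}.
At t = 2 h (j=2): Q = (1/1)·20 + (2.2/1)·28 = 81.6 cfs.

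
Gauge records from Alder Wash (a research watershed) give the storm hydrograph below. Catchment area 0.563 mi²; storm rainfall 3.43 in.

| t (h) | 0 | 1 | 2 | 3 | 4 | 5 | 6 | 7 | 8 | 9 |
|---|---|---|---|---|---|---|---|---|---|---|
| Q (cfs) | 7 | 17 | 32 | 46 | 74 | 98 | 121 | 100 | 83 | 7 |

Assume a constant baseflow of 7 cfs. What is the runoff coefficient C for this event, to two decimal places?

C ≈ 0.41

ΣQ_DR = 515.0 cfs; V = ΣQ_DR·Δt = 1.854 × 10^6 ft³.
Runoff depth d = V / A = 1.417 in.
C = d / P = 1.417 / 3.43 = 0.41.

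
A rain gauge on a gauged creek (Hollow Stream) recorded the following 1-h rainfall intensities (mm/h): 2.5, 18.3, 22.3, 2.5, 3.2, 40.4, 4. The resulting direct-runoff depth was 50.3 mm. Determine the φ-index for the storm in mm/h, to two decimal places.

φ ≈ 10.23 mm/h

Only the 3 blocks with intensity above φ contribute runoff: 18.3, 22.3, 40.4 mm/h.
Σ(I−φ)·Δt = d  ⇒  (18.3+22.3+40.4 − 3φ)·1 = 50.3
φ = (81.00 − 50.3/1) / 3 = 10.23 mm/h.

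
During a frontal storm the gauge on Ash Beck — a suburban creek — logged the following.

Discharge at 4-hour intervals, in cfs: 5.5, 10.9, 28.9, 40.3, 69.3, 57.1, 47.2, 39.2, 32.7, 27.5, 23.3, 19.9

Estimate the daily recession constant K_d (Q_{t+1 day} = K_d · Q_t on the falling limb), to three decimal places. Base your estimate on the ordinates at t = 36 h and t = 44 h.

K_d ≈ 0.379

Between t = 36 h and t = 44 h the flow falls from 27.5 to 19.9 cfs over 2×4 h = 8 h.
Per-interval ratio K = (19.9/27.5)^(1/2) = 0.8507; K_d = K^(24/4) = 0.379.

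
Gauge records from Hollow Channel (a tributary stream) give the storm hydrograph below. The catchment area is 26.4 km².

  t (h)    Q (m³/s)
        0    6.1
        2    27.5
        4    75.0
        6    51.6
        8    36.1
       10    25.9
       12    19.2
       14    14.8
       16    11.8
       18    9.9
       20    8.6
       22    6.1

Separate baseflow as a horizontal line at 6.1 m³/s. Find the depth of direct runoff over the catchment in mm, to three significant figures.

d ≈ 59.8 mm

Direct runoff: 0.0, 21.4, 68.9, 45.5, 30.0, 19.8, 13.1, 8.7, 5.7, 3.8, 2.5, 0.0 m³/s; ΣQ_DR = 219.4 m³/s.
V = ΣQ_DR · Δt = 219.4 × 7200 s = 1.580 × 10^6 m³.
Over A = 26.4 km², depth = V / A = 59.8 mm.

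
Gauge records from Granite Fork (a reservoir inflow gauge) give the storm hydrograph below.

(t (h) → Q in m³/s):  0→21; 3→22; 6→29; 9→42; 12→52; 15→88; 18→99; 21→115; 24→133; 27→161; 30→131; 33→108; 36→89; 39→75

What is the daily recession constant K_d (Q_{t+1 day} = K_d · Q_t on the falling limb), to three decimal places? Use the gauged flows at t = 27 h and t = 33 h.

Between t = 27 h and t = 33 h the flow falls from 161 to 108 m³/s over 2×3 h = 6 h.
Per-interval ratio K = (108/161)^(1/2) = 0.8190; K_d = K^(24/3) = 0.202.

K_d ≈ 0.202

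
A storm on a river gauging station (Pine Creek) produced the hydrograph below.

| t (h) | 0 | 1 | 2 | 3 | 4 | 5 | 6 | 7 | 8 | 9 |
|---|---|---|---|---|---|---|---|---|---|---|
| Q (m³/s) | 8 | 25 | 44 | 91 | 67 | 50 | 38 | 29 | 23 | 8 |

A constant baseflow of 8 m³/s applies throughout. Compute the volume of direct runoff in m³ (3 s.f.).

Direct-runoff ordinates (Q − Q_b): 0.0, 17.0, 36.0, 83.0, 59.0, 42.0, 30.0, 21.0, 15.0, 0.0 m³/s.
ΣQ_DR = 303.0 m³/s.
With Δt = 1 h = 3600 s, V = ΣQ_DR · Δt = 303.0 × 3600 = 1.09 × 10^6 m³.

V ≈ 1.09 × 10^6 m³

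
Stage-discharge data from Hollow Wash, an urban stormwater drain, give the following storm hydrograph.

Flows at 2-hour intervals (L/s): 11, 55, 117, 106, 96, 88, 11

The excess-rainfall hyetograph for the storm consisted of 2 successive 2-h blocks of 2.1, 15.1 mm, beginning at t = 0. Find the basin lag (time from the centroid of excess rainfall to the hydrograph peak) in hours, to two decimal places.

t_L ≈ 1.24 h

Centroid of excess rainfall: t_c = Σ P_i·t̄_i / ΣP_i = 2.7558 h (block centres at 1, 3 h).
Hydrograph peak occurs at t = 4 h, so basin lag t_L = 4 − 2.7558 = 1.24 h.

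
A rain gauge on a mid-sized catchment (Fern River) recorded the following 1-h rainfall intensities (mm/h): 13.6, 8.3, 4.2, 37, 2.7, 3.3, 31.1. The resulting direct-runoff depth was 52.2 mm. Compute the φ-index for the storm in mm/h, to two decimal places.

φ ≈ 9.83 mm/h

Only the 3 blocks with intensity above φ contribute runoff: 13.6, 37, 31.1 mm/h.
Σ(I−φ)·Δt = d  ⇒  (13.6+37+31.1 − 3φ)·1 = 52.2
φ = (81.70 − 52.2/1) / 3 = 9.83 mm/h.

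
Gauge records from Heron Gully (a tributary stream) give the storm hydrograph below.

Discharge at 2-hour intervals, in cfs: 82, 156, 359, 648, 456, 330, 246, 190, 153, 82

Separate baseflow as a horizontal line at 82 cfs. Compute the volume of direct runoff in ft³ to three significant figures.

Direct-runoff ordinates (Q − Q_b): 0.0, 74.0, 277.0, 566.0, 374.0, 248.0, 164.0, 108.0, 71.0, 0.0 cfs.
ΣQ_DR = 1882 cfs.
With Δt = 2 h = 7200 s, V = ΣQ_DR · Δt = 1882 × 7200 = 1.36 × 10^7 ft³.

V ≈ 1.36 × 10^7 ft³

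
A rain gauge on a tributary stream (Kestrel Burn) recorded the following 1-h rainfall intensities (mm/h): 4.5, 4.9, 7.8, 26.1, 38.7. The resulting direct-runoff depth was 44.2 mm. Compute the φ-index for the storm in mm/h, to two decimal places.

Only the 2 blocks with intensity above φ contribute runoff: 26.1, 38.7 mm/h.
Σ(I−φ)·Δt = d  ⇒  (26.1+38.7 − 2φ)·1 = 44.2
φ = (64.80 − 44.2/1) / 2 = 10.30 mm/h.

φ ≈ 10.30 mm/h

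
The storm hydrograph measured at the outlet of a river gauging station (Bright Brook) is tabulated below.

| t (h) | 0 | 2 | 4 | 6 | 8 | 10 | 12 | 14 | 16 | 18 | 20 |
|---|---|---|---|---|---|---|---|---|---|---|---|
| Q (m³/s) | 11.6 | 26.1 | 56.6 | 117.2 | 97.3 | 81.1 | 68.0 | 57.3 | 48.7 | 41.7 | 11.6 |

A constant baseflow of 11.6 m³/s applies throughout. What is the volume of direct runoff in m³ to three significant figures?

Direct-runoff ordinates (Q − Q_b): 0.0, 14.5, 45.0, 105.6, 85.7, 69.5, 56.4, 45.7, 37.1, 30.1, 0.0 m³/s.
ΣQ_DR = 489.6 m³/s.
With Δt = 2 h = 7200 s, V = ΣQ_DR · Δt = 489.6 × 7200 = 3.53 × 10^6 m³.

V ≈ 3.53 × 10^6 m³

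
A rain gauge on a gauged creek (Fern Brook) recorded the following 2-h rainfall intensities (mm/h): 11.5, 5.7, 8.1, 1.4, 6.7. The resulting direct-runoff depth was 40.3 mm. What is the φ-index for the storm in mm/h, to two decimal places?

Only the 4 blocks with intensity above φ contribute runoff: 11.5, 5.7, 8.1, 6.7 mm/h.
Σ(I−φ)·Δt = d  ⇒  (11.5+5.7+8.1+6.7 − 4φ)·2 = 40.3
φ = (32.00 − 40.3/2) / 4 = 2.96 mm/h.

φ ≈ 2.96 mm/h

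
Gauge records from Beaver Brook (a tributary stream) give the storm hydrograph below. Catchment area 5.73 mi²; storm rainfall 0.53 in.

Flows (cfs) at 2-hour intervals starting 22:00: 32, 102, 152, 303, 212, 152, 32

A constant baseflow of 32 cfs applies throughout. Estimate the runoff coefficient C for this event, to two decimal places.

ΣQ_DR = 761.0 cfs; V = ΣQ_DR·Δt = 5.479 × 10^6 ft³.
Runoff depth d = V / A = 0.4116 in.
C = d / P = 0.4116 / 0.53 = 0.78.

C ≈ 0.78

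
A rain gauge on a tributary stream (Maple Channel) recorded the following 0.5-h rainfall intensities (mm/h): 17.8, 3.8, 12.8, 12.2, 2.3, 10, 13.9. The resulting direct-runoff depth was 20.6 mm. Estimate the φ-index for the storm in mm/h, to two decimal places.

φ ≈ 5.10 mm/h

Only the 5 blocks with intensity above φ contribute runoff: 17.8, 12.8, 12.2, 10, 13.9 mm/h.
Σ(I−φ)·Δt = d  ⇒  (17.8+12.8+12.2+10+13.9 − 5φ)·0.5 = 20.6
φ = (66.70 − 20.6/0.5) / 5 = 5.10 mm/h.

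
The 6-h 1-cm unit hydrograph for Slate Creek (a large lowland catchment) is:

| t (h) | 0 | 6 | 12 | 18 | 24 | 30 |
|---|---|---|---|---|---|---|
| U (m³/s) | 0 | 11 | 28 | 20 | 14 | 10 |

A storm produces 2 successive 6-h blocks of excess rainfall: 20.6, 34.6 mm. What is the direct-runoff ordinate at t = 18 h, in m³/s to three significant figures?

Q ≈ 138 m³/s

By discrete convolution, Q_j = Σ (P_i / 10 mm) · U_{j−i}.
At t = 18 h (j=3): Q = (20.6/10)·20 + (34.6/10)·28 = 138 m³/s.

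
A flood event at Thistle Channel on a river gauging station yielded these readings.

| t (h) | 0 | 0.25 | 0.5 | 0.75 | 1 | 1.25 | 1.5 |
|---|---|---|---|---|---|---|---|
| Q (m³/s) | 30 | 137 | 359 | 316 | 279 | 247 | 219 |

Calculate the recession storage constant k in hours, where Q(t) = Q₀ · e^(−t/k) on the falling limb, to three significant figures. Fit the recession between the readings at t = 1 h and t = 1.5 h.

k ≈ 2.06 h

On the falling limb, Q drops from 279 to 219 m³/s between t = 1 h and t = 1.5 h (Δt = 0.5 h).
k = −Δt / ln(Q₂/Q₁) = −0.5 / ln(219/279) = 2.06 h.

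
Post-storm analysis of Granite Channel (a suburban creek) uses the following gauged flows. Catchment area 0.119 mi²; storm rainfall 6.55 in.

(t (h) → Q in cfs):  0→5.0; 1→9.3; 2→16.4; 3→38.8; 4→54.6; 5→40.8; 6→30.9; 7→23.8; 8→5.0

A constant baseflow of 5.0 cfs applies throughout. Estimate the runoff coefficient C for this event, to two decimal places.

C ≈ 0.36

ΣQ_DR = 179.6 cfs; V = ΣQ_DR·Δt = 6.466 × 10^5 ft³.
Runoff depth d = V / A = 2.339 in.
C = d / P = 2.339 / 6.55 = 0.36.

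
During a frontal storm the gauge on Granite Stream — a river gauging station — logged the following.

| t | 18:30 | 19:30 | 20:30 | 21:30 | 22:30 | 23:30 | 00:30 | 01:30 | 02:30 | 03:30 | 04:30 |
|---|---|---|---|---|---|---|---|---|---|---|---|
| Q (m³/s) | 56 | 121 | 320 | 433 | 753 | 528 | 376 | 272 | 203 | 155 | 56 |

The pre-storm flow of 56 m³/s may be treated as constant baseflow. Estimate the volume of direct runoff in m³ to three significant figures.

V ≈ 9.57 × 10^6 m³

Direct-runoff ordinates (Q − Q_b): 0.0, 65.0, 264.0, 377.0, 697.0, 472.0, 320.0, 216.0, 147.0, 99.0, 0.0 m³/s.
ΣQ_DR = 2657 m³/s.
With Δt = 1 h = 3600 s, V = ΣQ_DR · Δt = 2657 × 3600 = 9.57 × 10^6 m³.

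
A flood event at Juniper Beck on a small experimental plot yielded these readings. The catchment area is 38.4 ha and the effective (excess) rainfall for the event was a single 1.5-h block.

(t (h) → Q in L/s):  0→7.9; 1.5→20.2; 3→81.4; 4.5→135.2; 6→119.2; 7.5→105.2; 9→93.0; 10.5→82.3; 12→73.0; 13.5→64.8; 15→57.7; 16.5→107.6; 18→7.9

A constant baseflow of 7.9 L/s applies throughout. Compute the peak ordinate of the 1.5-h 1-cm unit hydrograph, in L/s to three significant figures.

Direct runoff: 0.0, 12.3, 73.5, 127.3, 111.3, 97.3, 85.1, 74.4, 65.1, 56.9, 49.8, 99.7, 0.0 L/s; ΣQ_DR = 852.7 L/s, peak = 127.3 L/s.
Runoff depth d = ΣQ_DR·Δt / A = 852.7 × 5400 / (38.4 ha) = 11.99 mm.
The 1-cm UH is the DRH scaled by (10 mm)/d, so U_p = 127.3 × 10/11.99 = 106 L/s.

U_p ≈ 106 L/s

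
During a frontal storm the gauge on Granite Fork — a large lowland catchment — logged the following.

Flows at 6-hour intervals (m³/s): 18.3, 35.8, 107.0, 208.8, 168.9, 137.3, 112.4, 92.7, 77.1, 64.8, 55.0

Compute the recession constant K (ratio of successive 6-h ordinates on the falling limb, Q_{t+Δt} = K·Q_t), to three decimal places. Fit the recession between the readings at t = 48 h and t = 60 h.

Using the recession-limb readings at t = 48 h and t = 60 h: Q falls from 77.1 to 55.0 m³/s over 2 intervals.
K = (Q₂/Q₁)^(1/2) = (55.0/77.1)^(1/2) = 0.845.

K ≈ 0.845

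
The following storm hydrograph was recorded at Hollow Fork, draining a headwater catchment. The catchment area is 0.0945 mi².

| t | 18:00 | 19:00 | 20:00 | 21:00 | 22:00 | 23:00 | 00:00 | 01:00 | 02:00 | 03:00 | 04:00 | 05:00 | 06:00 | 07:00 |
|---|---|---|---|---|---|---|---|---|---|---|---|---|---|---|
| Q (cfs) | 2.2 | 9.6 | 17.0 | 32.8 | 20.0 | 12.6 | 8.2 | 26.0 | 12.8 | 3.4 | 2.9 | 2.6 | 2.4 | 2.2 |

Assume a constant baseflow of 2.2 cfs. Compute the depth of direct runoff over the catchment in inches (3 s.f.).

d ≈ 2.03 in

Direct runoff: 0.0, 7.4, 14.8, 30.6, 17.8, 10.4, 6.0, 23.8, 10.6, 1.2, 0.7, 0.4, 0.2, 0.0 cfs; ΣQ_DR = 123.9 cfs.
V = ΣQ_DR · Δt = 123.9 × 3600 s = 4.460 × 10^5 ft³.
Over A = 0.0945 mi², depth = V / A = 2.03 in.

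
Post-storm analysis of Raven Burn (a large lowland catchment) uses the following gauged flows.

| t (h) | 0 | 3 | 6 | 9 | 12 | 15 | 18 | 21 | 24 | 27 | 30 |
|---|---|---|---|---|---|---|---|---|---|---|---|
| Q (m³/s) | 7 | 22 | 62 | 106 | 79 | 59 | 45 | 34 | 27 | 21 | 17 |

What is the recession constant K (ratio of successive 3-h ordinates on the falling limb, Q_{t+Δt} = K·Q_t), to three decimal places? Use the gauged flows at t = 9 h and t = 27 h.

K ≈ 0.764

Using the recession-limb readings at t = 9 h and t = 27 h: Q falls from 106 to 21 m³/s over 6 intervals.
K = (Q₂/Q₁)^(1/6) = (21/106)^(1/6) = 0.764.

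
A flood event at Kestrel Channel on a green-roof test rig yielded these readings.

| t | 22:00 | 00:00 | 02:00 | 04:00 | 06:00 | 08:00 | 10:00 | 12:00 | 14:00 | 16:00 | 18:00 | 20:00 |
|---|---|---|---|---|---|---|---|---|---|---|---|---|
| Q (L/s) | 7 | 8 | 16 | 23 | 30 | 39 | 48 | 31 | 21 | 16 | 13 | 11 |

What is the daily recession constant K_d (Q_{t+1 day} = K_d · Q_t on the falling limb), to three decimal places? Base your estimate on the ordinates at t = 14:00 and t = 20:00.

K_d ≈ 0.075

Between t = 14:00 and t = 20:00 the flow falls from 21 to 11 L/s over 3×2 h = 6 h.
Per-interval ratio K = (11/21)^(1/3) = 0.8061; K_d = K^(24/2) = 0.075.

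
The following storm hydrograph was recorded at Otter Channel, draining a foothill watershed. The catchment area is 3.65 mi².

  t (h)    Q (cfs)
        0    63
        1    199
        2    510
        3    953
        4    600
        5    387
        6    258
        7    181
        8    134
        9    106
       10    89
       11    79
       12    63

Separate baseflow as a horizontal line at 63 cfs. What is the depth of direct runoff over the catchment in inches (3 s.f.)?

d ≈ 1.19 in

Direct runoff: 0.0, 136.0, 447.0, 890.0, 537.0, 324.0, 195.0, 118.0, 71.0, 43.0, 26.0, 16.0, 0.0 cfs; ΣQ_DR = 2803 cfs.
V = ΣQ_DR · Δt = 2803 × 3600 s = 1.009 × 10^7 ft³.
Over A = 3.65 mi², depth = V / A = 1.19 in.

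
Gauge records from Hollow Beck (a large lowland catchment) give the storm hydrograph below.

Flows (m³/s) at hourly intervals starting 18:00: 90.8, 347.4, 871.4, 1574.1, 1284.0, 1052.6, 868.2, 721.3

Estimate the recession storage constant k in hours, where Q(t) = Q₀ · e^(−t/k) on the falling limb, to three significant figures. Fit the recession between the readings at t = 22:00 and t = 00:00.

k ≈ 5.11 h

On the falling limb, Q drops from 1284.0 to 868.2 m³/s between t = 22:00 and t = 00:00 (Δt = 2 h).
k = −Δt / ln(Q₂/Q₁) = −2 / ln(868.2/1284.0) = 5.11 h.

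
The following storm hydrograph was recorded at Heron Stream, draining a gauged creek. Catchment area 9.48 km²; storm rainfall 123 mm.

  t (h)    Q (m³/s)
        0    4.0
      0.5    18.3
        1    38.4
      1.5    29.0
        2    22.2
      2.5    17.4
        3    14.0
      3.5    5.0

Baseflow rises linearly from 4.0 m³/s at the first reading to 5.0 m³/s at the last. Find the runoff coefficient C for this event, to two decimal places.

ΣQ_DR = 112.3 m³/s; V = ΣQ_DR·Δt = 2.021 × 10^5 m³.
Runoff depth d = V / A = 21.32 mm.
C = d / P = 21.32 / 123 = 0.17.

C ≈ 0.17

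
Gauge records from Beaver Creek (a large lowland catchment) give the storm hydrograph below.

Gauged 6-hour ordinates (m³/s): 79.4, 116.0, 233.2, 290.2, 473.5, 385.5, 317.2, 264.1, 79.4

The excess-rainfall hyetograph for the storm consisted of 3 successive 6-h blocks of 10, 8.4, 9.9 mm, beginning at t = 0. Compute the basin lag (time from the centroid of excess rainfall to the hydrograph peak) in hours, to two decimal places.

t_L ≈ 15.02 h

Centroid of excess rainfall: t_c = Σ P_i·t̄_i / ΣP_i = 8.9788 h (block centres at 3, 9, 15 h).
Hydrograph peak occurs at t = 24 h, so basin lag t_L = 24 − 8.9788 = 15.02 h.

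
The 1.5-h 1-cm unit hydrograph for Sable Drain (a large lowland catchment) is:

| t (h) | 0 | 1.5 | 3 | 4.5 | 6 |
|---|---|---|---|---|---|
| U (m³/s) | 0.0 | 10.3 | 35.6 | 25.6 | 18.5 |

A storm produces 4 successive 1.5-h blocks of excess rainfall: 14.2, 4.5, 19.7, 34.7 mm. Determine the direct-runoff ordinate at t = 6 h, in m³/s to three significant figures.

By discrete convolution, Q_j = Σ (P_i / 10 mm) · U_{j−i}.
At t = 6 h (j=4): Q = (14.2/10)·18.5 + (4.5/10)·25.6 + (19.7/10)·35.6 + (34.7/10)·10.3 = 144 m³/s.

Q ≈ 144 m³/s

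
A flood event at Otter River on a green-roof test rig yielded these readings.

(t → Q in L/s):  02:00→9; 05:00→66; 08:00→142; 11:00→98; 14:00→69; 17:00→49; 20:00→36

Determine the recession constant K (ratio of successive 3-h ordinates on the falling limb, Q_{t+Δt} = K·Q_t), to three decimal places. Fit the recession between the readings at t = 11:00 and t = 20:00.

Using the recession-limb readings at t = 11:00 and t = 20:00: Q falls from 98 to 36 L/s over 3 intervals.
K = (Q₂/Q₁)^(1/3) = (36/98)^(1/3) = 0.716.

K ≈ 0.716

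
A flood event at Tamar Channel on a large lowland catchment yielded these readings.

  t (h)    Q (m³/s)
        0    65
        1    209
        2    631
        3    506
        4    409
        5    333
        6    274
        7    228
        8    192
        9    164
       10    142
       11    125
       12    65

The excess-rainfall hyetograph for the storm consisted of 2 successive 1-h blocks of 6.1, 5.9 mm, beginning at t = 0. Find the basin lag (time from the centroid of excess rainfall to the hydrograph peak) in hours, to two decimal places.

Centroid of excess rainfall: t_c = Σ P_i·t̄_i / ΣP_i = 0.9917 h (block centres at 0.5, 1.5 h).
Hydrograph peak occurs at t = 2 h, so basin lag t_L = 2 − 0.9917 = 1.01 h.

t_L ≈ 1.01 h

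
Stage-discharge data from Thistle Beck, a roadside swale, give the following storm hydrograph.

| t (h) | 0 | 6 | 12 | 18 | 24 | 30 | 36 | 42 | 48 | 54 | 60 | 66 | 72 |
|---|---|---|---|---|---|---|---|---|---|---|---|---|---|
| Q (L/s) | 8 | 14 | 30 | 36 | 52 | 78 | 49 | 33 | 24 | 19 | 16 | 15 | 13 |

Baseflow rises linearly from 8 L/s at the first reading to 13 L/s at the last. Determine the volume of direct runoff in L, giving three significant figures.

V ≈ 5.41 × 10^6 L

Direct-runoff ordinates (Q − Q_b): 0.00, 5.58, 21.17, 26.75, 42.33, 67.92, 38.50, 22.08, 12.67, 7.25, 3.83, 2.42, 0.00 L/s.
ΣQ_DR = 250.5 L/s.
With Δt = 6 h = 21600 s, V = ΣQ_DR · Δt = 250.5 × 21600 = 5.41 × 10^6 L.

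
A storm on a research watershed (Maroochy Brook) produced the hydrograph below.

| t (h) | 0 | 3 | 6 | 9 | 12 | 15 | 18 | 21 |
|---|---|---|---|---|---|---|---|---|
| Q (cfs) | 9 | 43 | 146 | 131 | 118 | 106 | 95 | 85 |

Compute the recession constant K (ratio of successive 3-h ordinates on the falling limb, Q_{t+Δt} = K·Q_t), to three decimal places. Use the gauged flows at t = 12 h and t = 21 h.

Using the recession-limb readings at t = 12 h and t = 21 h: Q falls from 118 to 85 cfs over 3 intervals.
K = (Q₂/Q₁)^(1/3) = (85/118)^(1/3) = 0.896.

K ≈ 0.896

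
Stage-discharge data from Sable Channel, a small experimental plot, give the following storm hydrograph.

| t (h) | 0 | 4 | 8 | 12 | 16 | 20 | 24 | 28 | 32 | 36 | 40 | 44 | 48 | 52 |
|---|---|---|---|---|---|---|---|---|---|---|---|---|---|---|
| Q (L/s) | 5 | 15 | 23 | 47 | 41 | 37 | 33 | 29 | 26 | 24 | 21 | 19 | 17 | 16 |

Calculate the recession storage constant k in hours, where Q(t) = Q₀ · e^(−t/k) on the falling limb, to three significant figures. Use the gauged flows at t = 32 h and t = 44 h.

k ≈ 38.3 h

On the falling limb, Q drops from 26 to 19 L/s between t = 32 h and t = 44 h (Δt = 12 h).
k = −Δt / ln(Q₂/Q₁) = −12 / ln(19/26) = 38.3 h.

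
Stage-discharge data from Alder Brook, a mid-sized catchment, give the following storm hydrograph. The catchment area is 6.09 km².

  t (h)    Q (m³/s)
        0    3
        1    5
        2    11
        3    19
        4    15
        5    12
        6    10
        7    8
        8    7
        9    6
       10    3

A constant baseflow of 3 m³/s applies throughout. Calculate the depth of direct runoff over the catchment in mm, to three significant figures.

d ≈ 39.0 mm

Direct runoff: 0.0, 2.0, 8.0, 16.0, 12.0, 9.0, 7.0, 5.0, 4.0, 3.0, 0.0 m³/s; ΣQ_DR = 66.00 m³/s.
V = ΣQ_DR · Δt = 66.00 × 3600 s = 2.376 × 10^5 m³.
Over A = 6.09 km², depth = V / A = 39.0 mm.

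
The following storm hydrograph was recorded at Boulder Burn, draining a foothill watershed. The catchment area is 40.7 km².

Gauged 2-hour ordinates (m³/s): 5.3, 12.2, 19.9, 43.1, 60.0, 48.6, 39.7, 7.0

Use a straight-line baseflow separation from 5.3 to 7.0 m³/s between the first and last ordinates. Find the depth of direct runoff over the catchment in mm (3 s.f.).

d ≈ 33.0 mm

Direct runoff: 0.00, 6.66, 14.11, 37.07, 53.73, 42.09, 32.94, 0.00 m³/s; ΣQ_DR = 186.6 m³/s.
V = ΣQ_DR · Δt = 186.6 × 7200 s = 1.344 × 10^6 m³.
Over A = 40.7 km², depth = V / A = 33.0 mm.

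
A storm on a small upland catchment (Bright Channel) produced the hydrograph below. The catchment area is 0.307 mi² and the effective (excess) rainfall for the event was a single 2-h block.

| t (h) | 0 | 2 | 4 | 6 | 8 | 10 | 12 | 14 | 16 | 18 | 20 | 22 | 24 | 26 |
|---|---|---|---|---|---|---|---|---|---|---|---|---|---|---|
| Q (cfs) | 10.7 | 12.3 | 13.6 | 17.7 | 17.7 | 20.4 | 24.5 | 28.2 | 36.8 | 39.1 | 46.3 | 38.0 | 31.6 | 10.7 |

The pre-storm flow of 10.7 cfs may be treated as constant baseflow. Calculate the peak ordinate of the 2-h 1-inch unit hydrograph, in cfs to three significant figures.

Direct runoff: 0.0, 1.6, 2.9, 7.0, 7.0, 9.7, 13.8, 17.5, 26.1, 28.4, 35.6, 27.3, 20.9, 0.0 cfs; ΣQ_DR = 197.8 cfs, peak = 35.6 cfs.
Runoff depth d = ΣQ_DR·Δt / A = 197.8 × 7200 / (0.307 mi²) = 1.997 in.
The 1-inch UH is the DRH scaled by (1 in)/d, so U_p = 35.6 × 1/1.997 = 17.8 cfs.

U_p ≈ 17.8 cfs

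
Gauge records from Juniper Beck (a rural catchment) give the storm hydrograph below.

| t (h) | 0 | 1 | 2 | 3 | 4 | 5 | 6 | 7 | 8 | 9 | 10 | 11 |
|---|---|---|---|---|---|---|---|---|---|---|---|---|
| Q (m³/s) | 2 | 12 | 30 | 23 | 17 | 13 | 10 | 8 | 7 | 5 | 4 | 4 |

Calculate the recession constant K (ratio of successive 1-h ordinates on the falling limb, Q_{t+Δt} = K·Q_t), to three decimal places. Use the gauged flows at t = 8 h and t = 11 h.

K ≈ 0.830

Using the recession-limb readings at t = 8 h and t = 11 h: Q falls from 7 to 4 m³/s over 3 intervals.
K = (Q₂/Q₁)^(1/3) = (4/7)^(1/3) = 0.830.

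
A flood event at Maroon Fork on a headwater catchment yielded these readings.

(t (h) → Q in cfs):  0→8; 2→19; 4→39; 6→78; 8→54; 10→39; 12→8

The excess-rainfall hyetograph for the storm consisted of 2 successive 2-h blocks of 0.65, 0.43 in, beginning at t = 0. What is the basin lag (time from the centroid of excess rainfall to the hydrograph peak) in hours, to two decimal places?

t_L ≈ 4.20 h

Centroid of excess rainfall: t_c = Σ P_i·t̄_i / ΣP_i = 1.7963 h (block centres at 1, 3 h).
Hydrograph peak occurs at t = 6 h, so basin lag t_L = 6 − 1.7963 = 4.20 h.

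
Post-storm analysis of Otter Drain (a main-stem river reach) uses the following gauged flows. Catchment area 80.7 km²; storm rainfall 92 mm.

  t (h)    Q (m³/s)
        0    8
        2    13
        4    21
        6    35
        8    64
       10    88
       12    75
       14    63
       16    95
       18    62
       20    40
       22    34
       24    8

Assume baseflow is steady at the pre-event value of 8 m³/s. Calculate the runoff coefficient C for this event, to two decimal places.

C ≈ 0.49

ΣQ_DR = 502.0 m³/s; V = ΣQ_DR·Δt = 3.614 × 10^6 m³.
Runoff depth d = V / A = 44.79 mm.
C = d / P = 44.79 / 92 = 0.49.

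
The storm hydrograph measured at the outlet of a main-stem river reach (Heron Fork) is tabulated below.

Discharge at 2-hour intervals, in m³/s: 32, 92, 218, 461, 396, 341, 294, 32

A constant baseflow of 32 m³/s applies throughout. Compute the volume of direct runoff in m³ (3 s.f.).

V ≈ 1.16 × 10^7 m³

Direct-runoff ordinates (Q − Q_b): 0.0, 60.0, 186.0, 429.0, 364.0, 309.0, 262.0, 0.0 m³/s.
ΣQ_DR = 1610 m³/s.
With Δt = 2 h = 7200 s, V = ΣQ_DR · Δt = 1610 × 7200 = 1.16 × 10^7 m³.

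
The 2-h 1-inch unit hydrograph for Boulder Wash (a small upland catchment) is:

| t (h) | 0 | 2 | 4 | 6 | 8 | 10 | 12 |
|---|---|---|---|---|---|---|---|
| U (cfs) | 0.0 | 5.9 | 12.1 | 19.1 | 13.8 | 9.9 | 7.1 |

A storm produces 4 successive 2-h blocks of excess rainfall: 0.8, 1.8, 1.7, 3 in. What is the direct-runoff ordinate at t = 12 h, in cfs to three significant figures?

By discrete convolution, Q_j = Σ (P_i / 1 in) · U_{j−i}.
At t = 12 h (j=6): Q = (0.8/1)·7.1 + (1.8/1)·9.9 + (1.7/1)·13.8 + (3/1)·19.1 = 104 cfs.

Q ≈ 104 cfs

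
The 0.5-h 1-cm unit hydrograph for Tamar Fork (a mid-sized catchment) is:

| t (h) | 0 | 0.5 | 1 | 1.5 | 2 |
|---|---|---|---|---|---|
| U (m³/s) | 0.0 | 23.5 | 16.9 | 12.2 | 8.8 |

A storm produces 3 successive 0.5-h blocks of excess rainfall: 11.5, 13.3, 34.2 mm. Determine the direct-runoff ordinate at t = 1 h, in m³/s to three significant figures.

Q ≈ 50.7 m³/s

By discrete convolution, Q_j = Σ (P_i / 10 mm) · U_{j−i}.
At t = 1 h (j=2): Q = (11.5/10)·16.9 + (13.3/10)·23.5 + (34.2/10)·0.0 = 50.7 m³/s.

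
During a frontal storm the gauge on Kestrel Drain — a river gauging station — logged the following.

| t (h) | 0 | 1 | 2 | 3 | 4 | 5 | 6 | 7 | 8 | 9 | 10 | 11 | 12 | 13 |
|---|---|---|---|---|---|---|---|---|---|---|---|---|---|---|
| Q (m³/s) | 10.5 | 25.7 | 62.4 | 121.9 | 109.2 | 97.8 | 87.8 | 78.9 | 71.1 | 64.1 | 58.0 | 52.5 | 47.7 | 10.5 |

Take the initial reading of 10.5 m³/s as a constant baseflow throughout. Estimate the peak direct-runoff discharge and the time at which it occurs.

Q_p = 111.4 m³/s at t = 3 h

Subtracting baseflow gives direct-runoff ordinates: 0.0, 15.2, 51.9, 111.4, 98.7, 87.3, 77.3, 68.4, 60.6, 53.6, 47.5, 42.0, 37.2, 0.0 m³/s.
The maximum is 111.4 m³/s, occurring at the reading for t = 3 h.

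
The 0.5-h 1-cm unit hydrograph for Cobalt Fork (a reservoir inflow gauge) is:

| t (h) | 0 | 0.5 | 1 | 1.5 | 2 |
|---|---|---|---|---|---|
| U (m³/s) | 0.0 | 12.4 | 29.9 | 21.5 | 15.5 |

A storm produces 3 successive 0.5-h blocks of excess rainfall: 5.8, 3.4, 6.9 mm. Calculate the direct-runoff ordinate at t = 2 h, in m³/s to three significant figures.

By discrete convolution, Q_j = Σ (P_i / 10 mm) · U_{j−i}.
At t = 2 h (j=4): Q = (5.8/10)·15.5 + (3.4/10)·21.5 + (6.9/10)·29.9 = 36.9 m³/s.

Q ≈ 36.9 m³/s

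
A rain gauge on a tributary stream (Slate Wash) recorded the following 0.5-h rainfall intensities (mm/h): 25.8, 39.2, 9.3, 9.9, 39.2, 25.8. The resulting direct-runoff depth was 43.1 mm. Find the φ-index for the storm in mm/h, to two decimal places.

φ ≈ 10.95 mm/h

Only the 4 blocks with intensity above φ contribute runoff: 25.8, 39.2, 39.2, 25.8 mm/h.
Σ(I−φ)·Δt = d  ⇒  (25.8+39.2+39.2+25.8 − 4φ)·0.5 = 43.1
φ = (130.0 − 43.1/0.5) / 4 = 10.95 mm/h.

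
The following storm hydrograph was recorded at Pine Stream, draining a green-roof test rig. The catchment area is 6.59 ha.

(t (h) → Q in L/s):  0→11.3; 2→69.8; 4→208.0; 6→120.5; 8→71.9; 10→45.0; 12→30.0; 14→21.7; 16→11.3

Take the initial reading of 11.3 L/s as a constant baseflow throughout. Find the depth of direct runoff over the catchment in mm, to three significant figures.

d ≈ 53.3 mm

Direct runoff: 0.0, 58.5, 196.7, 109.2, 60.6, 33.7, 18.7, 10.4, 0.0 L/s; ΣQ_DR = 487.8 L/s.
V = ΣQ_DR · Δt = 487.8 × 7200 s = 3.512 × 10^6 L.
Over A = 6.59 ha, depth = V / A = 53.3 mm.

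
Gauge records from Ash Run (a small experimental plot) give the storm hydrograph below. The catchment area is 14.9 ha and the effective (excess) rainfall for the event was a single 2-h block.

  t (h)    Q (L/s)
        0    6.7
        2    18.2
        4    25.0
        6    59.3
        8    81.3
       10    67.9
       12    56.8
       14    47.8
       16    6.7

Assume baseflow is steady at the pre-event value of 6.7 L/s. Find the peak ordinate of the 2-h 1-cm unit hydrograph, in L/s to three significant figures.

U_p ≈ 49.9 L/s

Direct runoff: 0.0, 11.5, 18.3, 52.6, 74.6, 61.2, 50.1, 41.1, 0.0 L/s; ΣQ_DR = 309.4 L/s, peak = 74.6 L/s.
Runoff depth d = ΣQ_DR·Δt / A = 309.4 × 7200 / (14.9 ha) = 14.95 mm.
The 1-cm UH is the DRH scaled by (10 mm)/d, so U_p = 74.6 × 10/14.95 = 49.9 L/s.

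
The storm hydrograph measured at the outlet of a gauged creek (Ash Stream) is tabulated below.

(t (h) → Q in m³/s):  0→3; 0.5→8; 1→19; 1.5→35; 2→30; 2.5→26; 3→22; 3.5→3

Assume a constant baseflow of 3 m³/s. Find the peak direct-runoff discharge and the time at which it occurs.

Q_p = 32.0 m³/s at t = 1.5 h

Subtracting baseflow gives direct-runoff ordinates: 0.0, 5.0, 16.0, 32.0, 27.0, 23.0, 19.0, 0.0 m³/s.
The maximum is 32.0 m³/s, occurring at the reading for t = 1.5 h.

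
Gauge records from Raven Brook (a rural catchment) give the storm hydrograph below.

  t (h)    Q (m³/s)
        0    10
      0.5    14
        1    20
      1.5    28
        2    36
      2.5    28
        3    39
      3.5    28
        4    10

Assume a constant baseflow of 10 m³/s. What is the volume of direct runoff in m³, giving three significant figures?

V ≈ 2.21 × 10^5 m³

Direct-runoff ordinates (Q − Q_b): 0.0, 4.0, 10.0, 18.0, 26.0, 18.0, 29.0, 18.0, 0.0 m³/s.
ΣQ_DR = 123.0 m³/s.
With Δt = 0.5 h = 1800 s, V = ΣQ_DR · Δt = 123.0 × 1800 = 2.21 × 10^5 m³.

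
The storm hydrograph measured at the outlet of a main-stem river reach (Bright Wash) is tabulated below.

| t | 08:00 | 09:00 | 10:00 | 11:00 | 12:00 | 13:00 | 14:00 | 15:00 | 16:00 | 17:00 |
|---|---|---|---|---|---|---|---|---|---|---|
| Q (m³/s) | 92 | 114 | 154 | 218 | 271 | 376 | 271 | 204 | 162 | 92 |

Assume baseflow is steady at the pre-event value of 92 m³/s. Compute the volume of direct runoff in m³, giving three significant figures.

V ≈ 3.72 × 10^6 m³

Direct-runoff ordinates (Q − Q_b): 0.0, 22.0, 62.0, 126.0, 179.0, 284.0, 179.0, 112.0, 70.0, 0.0 m³/s.
ΣQ_DR = 1034 m³/s.
With Δt = 1 h = 3600 s, V = ΣQ_DR · Δt = 1034 × 3600 = 3.72 × 10^6 m³.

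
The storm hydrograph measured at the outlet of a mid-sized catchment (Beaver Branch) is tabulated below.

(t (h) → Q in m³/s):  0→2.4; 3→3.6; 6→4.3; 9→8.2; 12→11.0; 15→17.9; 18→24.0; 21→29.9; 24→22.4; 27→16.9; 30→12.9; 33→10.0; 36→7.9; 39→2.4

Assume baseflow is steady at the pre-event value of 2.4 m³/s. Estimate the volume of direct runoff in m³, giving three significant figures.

V ≈ 1.51 × 10^6 m³

Direct-runoff ordinates (Q − Q_b): 0.0, 1.2, 1.9, 5.8, 8.6, 15.5, 21.6, 27.5, 20.0, 14.5, 10.5, 7.6, 5.5, 0.0 m³/s.
ΣQ_DR = 140.2 m³/s.
With Δt = 3 h = 10800 s, V = ΣQ_DR · Δt = 140.2 × 10800 = 1.51 × 10^6 m³.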